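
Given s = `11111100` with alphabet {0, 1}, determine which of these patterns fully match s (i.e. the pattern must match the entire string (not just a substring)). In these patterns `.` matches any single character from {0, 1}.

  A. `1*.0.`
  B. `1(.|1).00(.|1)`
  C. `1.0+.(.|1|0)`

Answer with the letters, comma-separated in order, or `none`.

A → match
B → no match
C → no match

A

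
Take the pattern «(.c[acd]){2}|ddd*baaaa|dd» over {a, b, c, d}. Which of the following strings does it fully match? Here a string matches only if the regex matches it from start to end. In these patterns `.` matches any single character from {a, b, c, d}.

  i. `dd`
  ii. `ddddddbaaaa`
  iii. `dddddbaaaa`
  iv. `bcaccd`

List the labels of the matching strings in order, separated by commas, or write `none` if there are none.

i, ii, iii, iv

i → match
ii → match
iii → match
iv → match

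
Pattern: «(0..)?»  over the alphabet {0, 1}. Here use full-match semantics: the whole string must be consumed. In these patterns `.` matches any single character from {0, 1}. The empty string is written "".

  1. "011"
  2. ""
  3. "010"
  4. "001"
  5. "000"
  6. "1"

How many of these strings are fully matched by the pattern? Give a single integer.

1 → match
2 → match
3 → match
4 → match
5 → match
6 → no match
Total matched: 5

5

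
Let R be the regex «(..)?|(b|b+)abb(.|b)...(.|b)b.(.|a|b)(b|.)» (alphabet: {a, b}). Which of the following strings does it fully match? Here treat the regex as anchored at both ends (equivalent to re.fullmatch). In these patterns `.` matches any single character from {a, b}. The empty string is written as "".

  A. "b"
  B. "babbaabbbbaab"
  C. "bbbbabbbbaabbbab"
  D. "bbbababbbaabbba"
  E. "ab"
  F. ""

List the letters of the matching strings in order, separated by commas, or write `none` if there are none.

A → no match
B → match
C → match
D → no match
E → match
F → match

B, C, E, F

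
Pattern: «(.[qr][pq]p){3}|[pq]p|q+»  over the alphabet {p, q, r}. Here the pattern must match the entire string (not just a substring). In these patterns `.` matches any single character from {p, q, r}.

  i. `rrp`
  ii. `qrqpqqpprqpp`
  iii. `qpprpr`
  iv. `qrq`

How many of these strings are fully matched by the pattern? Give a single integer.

1

i → no match
ii → match
iii → no match
iv → no match
Total matched: 1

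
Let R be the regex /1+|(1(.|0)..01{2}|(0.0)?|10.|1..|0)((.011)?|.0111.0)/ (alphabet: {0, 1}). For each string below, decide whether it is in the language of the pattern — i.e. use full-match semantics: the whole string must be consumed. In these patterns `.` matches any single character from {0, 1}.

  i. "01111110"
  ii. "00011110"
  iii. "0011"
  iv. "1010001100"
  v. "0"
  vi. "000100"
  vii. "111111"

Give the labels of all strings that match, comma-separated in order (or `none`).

i. "01111110" → no match
ii. "00011110" → match
iii. "0011" → match
iv. "1010001100" → no match
v. "0" → match
vi. "000100" → no match
vii. "111111" → match

ii, iii, v, vii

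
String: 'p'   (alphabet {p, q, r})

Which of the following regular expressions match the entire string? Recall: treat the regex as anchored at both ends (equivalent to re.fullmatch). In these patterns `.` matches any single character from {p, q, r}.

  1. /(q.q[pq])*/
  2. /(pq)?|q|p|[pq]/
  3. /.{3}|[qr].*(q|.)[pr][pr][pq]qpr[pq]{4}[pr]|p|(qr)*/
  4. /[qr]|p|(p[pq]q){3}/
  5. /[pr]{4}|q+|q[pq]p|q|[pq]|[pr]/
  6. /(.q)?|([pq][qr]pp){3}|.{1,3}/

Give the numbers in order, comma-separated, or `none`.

2, 3, 4, 5, 6

1 → no match
2 → match
3 → match
4 → match
5 → match
6 → match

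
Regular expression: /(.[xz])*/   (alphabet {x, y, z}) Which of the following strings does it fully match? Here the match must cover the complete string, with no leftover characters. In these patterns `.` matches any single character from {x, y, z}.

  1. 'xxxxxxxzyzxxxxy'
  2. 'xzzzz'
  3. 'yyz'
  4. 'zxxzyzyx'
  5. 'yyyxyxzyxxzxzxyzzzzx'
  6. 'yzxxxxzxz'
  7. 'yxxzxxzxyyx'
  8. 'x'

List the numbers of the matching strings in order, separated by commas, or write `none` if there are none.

4

1 → no match
2 → no match
3 → no match
4 → match
5 → no match
6 → no match
7 → no match
8 → no match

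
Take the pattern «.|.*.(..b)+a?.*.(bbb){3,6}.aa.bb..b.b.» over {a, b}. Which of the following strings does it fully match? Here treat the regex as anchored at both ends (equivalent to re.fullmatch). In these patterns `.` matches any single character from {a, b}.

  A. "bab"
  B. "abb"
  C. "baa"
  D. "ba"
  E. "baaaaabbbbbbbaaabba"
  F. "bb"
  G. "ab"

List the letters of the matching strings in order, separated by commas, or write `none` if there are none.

A → no match
B → no match
C → no match
D → no match
E → no match
F → no match
G → no match

none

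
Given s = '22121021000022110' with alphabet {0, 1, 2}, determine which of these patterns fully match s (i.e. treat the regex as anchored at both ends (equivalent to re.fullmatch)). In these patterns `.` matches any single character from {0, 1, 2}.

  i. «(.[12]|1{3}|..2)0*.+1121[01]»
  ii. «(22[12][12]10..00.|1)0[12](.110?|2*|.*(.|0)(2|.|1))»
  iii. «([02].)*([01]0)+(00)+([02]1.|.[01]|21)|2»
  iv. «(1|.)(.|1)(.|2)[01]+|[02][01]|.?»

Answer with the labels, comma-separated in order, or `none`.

i → no match
ii → match
iii → no match
iv → no match

ii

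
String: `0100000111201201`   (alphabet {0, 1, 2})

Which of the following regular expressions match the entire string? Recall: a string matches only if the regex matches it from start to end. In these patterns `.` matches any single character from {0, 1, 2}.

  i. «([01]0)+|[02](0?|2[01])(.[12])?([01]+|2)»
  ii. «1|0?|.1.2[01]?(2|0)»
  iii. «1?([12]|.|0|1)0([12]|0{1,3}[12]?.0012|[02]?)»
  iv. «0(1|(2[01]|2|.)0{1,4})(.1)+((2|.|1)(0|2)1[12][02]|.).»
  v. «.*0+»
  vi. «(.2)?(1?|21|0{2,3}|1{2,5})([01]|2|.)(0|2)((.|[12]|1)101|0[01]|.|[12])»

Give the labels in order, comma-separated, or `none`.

iv

i → no match
ii → no match
iii → no match
iv → match
v → no match — must end with `0`
vi → no match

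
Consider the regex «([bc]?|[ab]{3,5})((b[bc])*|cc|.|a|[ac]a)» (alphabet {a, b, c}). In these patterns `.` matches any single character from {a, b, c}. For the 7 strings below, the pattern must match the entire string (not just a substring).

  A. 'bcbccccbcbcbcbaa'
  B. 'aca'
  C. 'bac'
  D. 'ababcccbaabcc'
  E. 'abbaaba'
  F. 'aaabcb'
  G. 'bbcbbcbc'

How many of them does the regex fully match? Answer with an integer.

0

A → no match
B → no match
C → no match
D → no match
E → no match
F → no match
G → no match
Total matched: 0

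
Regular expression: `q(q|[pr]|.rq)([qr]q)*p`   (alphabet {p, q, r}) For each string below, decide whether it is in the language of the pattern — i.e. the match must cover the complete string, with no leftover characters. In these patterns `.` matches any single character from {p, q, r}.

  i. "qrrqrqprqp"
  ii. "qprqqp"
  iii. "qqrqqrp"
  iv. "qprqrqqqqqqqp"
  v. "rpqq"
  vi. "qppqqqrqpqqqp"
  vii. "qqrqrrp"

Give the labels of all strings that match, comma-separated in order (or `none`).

iv

i → no match
ii → no match
iii → no match
iv → match
v → no match — must start with "q"
vi → no match
vii → no match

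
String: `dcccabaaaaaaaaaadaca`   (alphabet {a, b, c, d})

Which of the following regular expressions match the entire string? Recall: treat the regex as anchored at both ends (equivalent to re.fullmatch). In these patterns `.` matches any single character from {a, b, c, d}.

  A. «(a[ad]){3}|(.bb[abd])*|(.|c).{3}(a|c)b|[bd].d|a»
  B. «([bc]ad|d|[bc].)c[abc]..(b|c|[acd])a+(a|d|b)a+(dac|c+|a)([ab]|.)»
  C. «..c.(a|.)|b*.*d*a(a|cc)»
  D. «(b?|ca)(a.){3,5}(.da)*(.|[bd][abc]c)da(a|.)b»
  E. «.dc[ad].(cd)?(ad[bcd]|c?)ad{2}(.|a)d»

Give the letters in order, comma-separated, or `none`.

A → no match
B → match
C → no match
D → no match — must end with `b`
E → no match — must end with `d`

B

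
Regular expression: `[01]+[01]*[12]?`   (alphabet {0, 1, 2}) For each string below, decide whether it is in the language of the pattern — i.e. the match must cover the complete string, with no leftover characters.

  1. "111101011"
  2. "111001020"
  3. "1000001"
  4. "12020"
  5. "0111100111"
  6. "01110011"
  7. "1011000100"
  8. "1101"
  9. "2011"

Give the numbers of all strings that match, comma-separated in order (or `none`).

1, 3, 5, 6, 7, 8

1. "111101011" → match
2. "111001020" → no match
3. "1000001" → match
4. "12020" → no match
5. "0111100111" → match
6. "01110011" → match
7. "1011000100" → match
8. "1101" → match
9. "2011" → no match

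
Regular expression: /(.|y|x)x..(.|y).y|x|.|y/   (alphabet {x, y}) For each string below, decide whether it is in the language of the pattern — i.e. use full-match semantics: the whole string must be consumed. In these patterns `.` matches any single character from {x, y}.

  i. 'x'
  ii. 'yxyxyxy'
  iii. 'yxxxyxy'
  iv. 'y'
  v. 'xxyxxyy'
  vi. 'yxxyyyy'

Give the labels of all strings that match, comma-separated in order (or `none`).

i, ii, iii, iv, v, vi

i → match
ii → match
iii → match
iv → match
v → match
vi → match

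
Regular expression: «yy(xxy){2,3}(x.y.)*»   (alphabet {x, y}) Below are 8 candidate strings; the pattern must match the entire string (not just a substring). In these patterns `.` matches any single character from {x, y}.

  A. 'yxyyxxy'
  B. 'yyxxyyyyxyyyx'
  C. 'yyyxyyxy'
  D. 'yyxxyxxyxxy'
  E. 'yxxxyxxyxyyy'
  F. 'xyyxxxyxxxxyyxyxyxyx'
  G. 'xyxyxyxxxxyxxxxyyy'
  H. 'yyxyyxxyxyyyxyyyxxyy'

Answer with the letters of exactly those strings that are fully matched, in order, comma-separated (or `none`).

A → no match — must start with 'yyxxy'
B → no match
C → no match — must start with 'yyxxy'
D → match
E → no match — must start with 'yyxxy'
F → no match — must start with 'yyxxy'
G → no match — must start with 'yyxxy'
H → no match — must start with 'yyxxy'

D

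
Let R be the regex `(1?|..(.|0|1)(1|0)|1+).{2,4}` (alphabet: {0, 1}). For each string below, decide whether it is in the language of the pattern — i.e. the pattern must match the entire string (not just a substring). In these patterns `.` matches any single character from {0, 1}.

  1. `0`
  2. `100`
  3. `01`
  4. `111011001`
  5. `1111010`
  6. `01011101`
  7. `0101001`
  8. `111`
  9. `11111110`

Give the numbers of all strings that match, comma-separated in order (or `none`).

1 → no match
2 → match
3 → match
4 → no match
5 → match
6 → match
7 → match
8 → match
9 → match

2, 3, 5, 6, 7, 8, 9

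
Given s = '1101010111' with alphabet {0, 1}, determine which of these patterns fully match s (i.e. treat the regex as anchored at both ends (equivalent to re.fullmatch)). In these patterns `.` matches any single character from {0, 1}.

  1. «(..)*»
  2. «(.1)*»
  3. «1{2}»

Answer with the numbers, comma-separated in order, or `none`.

1 → match
2 → match
3 → no match

1, 2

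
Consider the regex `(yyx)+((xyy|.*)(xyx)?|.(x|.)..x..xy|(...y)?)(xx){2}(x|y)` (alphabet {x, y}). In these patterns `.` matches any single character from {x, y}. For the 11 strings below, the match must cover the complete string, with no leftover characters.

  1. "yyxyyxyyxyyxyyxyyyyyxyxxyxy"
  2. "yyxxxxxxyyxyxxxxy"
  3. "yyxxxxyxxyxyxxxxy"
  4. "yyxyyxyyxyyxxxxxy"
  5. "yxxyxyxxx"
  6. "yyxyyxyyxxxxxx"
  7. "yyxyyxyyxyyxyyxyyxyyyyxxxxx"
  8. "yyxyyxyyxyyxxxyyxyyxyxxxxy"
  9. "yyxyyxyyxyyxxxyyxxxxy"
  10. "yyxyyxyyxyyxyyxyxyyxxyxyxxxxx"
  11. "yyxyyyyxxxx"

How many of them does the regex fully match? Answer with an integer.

8

1 → no match
2 → match
3 → match
4 → match
5 → no match — must start with "yyx"
6 → match
7 → match
8 → match
9 → match
10 → match
11 → no match
Total matched: 8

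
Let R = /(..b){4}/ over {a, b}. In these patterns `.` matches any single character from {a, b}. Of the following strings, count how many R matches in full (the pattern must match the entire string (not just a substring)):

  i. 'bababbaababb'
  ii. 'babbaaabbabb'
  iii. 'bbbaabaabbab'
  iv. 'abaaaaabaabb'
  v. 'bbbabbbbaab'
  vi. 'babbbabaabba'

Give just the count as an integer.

2

i → match
ii → no match
iii → match
iv → no match
v → no match
vi → no match — must end with 'b'
Total matched: 2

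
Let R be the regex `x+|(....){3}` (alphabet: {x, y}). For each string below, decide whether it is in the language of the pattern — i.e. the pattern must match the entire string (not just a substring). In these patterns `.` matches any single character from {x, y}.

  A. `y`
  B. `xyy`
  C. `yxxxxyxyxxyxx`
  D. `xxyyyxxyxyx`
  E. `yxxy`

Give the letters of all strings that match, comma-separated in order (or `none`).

none

A → no match
B → no match
C → no match
D → no match
E → no match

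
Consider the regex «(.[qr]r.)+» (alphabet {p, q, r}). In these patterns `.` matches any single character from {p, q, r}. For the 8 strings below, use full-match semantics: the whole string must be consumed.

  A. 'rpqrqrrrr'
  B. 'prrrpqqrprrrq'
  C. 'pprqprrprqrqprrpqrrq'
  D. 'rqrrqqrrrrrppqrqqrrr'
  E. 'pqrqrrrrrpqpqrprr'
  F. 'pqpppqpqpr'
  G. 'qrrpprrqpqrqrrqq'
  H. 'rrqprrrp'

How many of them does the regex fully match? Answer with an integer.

1

A → no match
B → no match
C → no match
D → match
E → no match
F → no match
G → no match
H → no match
Total matched: 1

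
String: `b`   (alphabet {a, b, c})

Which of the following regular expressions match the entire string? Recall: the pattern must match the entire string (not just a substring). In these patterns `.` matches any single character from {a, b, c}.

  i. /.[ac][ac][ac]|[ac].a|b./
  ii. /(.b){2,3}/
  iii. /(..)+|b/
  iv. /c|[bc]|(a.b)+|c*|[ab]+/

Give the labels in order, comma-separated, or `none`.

iii, iv

i → no match
ii → no match
iii → match
iv → match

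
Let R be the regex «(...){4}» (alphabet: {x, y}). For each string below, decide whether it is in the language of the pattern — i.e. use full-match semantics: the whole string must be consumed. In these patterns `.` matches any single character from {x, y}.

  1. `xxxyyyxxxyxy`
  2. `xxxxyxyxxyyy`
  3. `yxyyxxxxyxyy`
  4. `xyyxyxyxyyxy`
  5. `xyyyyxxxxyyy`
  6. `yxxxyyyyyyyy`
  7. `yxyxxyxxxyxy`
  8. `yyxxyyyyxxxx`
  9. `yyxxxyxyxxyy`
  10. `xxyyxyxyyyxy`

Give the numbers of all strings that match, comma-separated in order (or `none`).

1 → match
2 → match
3 → match
4 → match
5 → match
6 → match
7 → match
8 → match
9 → match
10 → match

1, 2, 3, 4, 5, 6, 7, 8, 9, 10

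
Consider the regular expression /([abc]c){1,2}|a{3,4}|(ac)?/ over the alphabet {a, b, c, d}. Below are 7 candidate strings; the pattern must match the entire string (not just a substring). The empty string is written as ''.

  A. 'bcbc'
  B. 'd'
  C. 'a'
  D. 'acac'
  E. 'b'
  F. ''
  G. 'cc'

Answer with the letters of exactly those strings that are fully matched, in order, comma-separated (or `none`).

A, D, F, G

A. 'bcbc' → match
B. 'd' → no match
C. 'a' → no match
D. 'acac' → match
E. 'b' → no match
F. '' → match
G. 'cc' → match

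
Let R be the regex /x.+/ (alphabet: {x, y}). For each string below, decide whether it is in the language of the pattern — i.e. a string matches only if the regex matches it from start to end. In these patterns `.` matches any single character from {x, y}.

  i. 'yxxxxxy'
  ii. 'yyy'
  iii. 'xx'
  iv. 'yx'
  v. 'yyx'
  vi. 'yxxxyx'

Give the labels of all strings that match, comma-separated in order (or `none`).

iii

i → no match — must start with 'x'
ii → no match — must start with 'x'
iii → match
iv → no match — must start with 'x'
v → no match — must start with 'x'
vi → no match — must start with 'x'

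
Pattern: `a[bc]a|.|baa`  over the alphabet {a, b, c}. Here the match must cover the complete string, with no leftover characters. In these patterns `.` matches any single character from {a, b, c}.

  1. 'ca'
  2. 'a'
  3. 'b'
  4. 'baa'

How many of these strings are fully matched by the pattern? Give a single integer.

1. 'ca' → no match
2. 'a' → match
3. 'b' → match
4. 'baa' → match
Total matched: 3

3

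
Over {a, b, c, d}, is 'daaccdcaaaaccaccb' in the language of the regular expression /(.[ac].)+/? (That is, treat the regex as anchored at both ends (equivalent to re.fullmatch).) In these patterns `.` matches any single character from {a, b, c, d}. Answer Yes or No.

No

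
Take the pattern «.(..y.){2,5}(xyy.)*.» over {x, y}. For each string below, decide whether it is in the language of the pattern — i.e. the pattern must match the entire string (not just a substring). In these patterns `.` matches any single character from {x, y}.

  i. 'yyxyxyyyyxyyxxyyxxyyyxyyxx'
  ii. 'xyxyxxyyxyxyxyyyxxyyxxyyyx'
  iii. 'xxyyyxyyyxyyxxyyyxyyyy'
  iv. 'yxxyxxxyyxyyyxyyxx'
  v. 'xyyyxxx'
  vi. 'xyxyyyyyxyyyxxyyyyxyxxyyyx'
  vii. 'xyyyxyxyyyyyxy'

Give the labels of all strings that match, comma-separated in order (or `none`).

i, ii, iii, iv, vi, vii

i → match
ii → match
iii → match
iv → match
v → no match
vi → match
vii → match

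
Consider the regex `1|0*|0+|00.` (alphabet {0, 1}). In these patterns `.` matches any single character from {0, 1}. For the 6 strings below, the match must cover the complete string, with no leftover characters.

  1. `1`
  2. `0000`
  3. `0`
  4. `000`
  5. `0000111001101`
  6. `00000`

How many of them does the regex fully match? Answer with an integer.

5

1 → match
2 → match
3 → match
4 → match
5 → no match
6 → match
Total matched: 5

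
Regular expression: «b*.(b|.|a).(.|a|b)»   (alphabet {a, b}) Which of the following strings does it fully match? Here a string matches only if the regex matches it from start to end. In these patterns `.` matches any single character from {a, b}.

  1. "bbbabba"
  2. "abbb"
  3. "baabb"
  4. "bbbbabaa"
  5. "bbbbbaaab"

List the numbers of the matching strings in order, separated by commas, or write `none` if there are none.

1 → match
2 → match
3 → match
4 → match
5 → match

1, 2, 3, 4, 5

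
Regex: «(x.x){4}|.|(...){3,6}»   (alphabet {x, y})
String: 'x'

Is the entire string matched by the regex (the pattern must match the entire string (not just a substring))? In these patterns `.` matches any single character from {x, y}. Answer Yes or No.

Yes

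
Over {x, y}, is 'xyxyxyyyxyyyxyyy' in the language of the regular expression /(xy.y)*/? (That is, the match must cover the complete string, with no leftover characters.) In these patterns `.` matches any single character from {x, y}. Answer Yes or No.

Yes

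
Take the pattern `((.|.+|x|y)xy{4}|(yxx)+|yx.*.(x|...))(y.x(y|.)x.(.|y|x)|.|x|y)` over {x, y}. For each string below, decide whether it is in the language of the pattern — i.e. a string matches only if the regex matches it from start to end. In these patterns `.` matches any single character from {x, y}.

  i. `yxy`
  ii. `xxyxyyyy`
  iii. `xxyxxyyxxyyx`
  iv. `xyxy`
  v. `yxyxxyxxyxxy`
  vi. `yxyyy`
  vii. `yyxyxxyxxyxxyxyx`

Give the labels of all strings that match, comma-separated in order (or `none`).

v

i → no match
ii → no match
iii → no match
iv → no match
v → match
vi → no match
vii → no match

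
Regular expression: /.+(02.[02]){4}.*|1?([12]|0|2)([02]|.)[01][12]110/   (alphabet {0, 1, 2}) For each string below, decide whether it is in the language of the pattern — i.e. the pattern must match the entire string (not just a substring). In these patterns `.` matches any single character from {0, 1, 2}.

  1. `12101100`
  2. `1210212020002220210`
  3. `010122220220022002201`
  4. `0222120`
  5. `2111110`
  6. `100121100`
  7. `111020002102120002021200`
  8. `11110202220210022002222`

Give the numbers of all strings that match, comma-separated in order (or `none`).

1 → no match
2 → match
3 → no match
4 → no match
5 → match
6 → no match
7 → no match
8 → match

2, 5, 8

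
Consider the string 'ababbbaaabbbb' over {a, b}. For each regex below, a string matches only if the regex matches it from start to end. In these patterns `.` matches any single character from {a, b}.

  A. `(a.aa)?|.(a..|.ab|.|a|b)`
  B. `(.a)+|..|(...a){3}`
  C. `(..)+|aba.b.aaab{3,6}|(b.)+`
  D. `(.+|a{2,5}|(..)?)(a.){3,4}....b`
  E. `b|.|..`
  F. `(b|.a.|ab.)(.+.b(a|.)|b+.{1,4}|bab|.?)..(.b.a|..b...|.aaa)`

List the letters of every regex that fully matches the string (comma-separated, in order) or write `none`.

A → no match
B → no match
C → match
D → no match
E → no match
F → match

C, F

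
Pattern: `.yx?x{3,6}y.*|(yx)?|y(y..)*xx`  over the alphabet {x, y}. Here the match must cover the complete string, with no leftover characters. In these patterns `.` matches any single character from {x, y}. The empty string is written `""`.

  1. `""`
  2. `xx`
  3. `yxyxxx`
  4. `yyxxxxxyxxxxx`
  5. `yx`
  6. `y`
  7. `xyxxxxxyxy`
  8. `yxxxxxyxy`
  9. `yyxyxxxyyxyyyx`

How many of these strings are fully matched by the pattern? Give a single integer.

4

1 → match
2 → no match
3 → no match
4 → match
5 → match
6 → no match
7 → match
8 → no match
9 → no match
Total matched: 4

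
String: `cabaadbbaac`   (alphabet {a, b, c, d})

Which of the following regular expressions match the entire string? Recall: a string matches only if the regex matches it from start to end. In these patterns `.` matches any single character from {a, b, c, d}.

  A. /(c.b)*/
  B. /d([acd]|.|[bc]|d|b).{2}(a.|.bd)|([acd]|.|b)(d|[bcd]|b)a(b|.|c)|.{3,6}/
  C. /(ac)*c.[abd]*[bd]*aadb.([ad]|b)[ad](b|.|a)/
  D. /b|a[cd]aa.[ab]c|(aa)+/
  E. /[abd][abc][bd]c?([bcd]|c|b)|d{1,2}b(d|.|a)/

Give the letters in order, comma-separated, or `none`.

C

A → no match
B → no match
C → match
D → no match
E → no match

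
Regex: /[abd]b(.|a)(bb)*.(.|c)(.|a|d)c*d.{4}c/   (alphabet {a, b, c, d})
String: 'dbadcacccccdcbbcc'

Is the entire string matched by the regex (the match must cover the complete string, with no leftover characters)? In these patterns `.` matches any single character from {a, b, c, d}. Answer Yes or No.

Yes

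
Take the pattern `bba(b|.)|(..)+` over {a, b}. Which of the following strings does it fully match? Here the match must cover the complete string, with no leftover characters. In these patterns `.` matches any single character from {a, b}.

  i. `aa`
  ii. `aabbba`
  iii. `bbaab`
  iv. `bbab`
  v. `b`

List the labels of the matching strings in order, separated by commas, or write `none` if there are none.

i → match
ii → match
iii → no match
iv → match
v → no match

i, ii, iv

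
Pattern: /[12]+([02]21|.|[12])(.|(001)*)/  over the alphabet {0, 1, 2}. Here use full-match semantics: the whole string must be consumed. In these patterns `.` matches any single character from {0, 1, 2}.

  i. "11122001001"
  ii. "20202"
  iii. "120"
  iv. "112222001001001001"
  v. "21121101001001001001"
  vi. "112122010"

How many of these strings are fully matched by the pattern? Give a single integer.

3

i → match
ii → no match
iii → match
iv → match
v → no match
vi → no match
Total matched: 3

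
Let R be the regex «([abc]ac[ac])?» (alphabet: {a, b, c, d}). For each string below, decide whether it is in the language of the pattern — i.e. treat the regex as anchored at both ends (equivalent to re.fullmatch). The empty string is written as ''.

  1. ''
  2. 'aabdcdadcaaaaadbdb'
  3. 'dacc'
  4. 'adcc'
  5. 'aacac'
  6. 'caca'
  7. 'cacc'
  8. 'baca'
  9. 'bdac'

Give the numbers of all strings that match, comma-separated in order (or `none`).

1, 6, 7, 8

1 → match
2 → no match
3 → no match
4 → no match
5 → no match
6 → match
7 → match
8 → match
9 → no match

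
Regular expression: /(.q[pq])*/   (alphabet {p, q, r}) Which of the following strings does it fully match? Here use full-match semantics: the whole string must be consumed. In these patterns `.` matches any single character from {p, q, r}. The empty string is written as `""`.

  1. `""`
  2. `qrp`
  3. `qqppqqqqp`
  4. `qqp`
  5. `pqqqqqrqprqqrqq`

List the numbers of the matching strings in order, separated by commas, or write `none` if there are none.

1, 3, 4, 5

1 → match
2 → no match
3 → match
4 → match
5 → match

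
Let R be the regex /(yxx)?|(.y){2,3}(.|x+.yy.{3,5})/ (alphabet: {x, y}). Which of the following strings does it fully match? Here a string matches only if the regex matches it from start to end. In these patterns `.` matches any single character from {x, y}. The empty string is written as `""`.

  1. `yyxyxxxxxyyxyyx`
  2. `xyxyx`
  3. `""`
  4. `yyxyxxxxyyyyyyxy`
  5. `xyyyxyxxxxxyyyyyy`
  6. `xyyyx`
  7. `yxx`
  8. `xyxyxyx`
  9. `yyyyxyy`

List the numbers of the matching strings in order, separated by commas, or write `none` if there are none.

1 → match
2 → match
3 → match
4 → match
5 → match
6 → match
7 → match
8 → match
9 → match

1, 2, 3, 4, 5, 6, 7, 8, 9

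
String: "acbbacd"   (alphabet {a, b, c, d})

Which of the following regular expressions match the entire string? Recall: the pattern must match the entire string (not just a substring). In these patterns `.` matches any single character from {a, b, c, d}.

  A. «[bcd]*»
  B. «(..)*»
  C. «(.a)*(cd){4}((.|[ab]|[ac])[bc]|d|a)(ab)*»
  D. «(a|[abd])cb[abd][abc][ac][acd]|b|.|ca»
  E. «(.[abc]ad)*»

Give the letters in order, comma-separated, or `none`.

D

A → no match
B → no match
C → no match
D → match
E → no match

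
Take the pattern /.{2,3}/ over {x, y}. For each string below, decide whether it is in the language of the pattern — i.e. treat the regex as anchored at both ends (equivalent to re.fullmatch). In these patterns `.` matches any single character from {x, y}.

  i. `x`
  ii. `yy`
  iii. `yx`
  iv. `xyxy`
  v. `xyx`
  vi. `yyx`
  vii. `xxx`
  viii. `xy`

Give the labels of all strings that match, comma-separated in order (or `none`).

i → no match
ii → match
iii → match
iv → no match
v → match
vi → match
vii → match
viii → match

ii, iii, v, vi, vii, viii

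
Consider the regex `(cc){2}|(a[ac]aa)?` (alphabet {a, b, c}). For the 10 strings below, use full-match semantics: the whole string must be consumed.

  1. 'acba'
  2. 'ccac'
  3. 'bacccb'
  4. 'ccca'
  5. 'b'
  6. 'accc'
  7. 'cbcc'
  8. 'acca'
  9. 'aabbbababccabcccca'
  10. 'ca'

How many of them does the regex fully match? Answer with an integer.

1 → no match
2 → no match
3 → no match
4 → no match
5 → no match
6 → no match
7 → no match
8 → no match
9 → no match
10 → no match
Total matched: 0

0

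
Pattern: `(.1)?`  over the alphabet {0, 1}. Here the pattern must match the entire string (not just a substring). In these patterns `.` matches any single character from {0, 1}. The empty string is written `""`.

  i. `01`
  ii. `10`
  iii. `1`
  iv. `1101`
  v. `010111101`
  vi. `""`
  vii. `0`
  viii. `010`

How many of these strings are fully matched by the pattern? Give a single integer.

2

i → match
ii → no match
iii → no match
iv → no match
v → no match
vi → match
vii → no match
viii → no match
Total matched: 2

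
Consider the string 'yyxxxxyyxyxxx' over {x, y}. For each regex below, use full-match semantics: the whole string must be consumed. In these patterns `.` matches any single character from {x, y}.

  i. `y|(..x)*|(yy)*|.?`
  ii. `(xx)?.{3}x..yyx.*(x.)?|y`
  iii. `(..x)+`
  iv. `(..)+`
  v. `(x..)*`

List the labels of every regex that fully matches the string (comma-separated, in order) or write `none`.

ii

i → no match
ii → match
iii → no match
iv → no match
v → no match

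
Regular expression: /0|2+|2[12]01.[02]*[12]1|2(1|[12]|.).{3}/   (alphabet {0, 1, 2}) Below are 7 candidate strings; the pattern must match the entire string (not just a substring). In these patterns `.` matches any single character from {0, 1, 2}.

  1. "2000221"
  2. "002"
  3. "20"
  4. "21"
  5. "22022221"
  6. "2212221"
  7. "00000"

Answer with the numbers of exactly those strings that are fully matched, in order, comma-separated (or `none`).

none

1 → no match
2 → no match
3 → no match
4 → no match
5 → no match
6 → no match
7 → no match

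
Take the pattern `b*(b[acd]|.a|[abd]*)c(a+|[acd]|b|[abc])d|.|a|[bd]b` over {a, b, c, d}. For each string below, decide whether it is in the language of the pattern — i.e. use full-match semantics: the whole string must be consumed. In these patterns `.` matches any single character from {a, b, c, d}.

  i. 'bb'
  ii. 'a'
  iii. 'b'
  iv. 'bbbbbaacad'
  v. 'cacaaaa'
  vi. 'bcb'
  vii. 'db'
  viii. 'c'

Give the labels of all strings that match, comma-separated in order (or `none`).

i → match
ii → match
iii → match
iv → match
v → no match
vi → no match
vii → match
viii → match

i, ii, iii, iv, vii, viii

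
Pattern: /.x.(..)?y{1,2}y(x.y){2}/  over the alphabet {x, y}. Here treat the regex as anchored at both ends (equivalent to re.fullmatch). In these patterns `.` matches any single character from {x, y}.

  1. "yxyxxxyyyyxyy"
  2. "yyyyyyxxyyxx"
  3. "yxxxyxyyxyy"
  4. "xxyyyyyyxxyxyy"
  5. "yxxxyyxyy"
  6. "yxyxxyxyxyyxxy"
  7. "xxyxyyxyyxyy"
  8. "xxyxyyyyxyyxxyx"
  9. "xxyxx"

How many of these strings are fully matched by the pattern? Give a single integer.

1 → no match
2 → no match — must end with "y"
3 → no match
4 → match
5 → no match
6 → no match
7 → no match
8 → no match — must end with "y"
9 → no match — must end with "y"
Total matched: 1

1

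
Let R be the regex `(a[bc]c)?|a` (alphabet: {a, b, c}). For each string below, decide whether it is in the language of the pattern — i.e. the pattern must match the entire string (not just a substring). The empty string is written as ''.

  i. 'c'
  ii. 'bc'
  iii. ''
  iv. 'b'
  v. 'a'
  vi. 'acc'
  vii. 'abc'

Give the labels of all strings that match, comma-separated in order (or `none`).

iii, v, vi, vii

i → no match
ii → no match
iii → match
iv → no match
v → match
vi → match
vii → match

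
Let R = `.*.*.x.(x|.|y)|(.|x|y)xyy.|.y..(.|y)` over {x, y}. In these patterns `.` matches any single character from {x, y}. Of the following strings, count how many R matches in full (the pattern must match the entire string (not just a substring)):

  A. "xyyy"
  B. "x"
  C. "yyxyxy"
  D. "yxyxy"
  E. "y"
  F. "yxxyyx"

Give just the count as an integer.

0

A → no match
B → no match
C → no match
D → no match
E → no match
F → no match
Total matched: 0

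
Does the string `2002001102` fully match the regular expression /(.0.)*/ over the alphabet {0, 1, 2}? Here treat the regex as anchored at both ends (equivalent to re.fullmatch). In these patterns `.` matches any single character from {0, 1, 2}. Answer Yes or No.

No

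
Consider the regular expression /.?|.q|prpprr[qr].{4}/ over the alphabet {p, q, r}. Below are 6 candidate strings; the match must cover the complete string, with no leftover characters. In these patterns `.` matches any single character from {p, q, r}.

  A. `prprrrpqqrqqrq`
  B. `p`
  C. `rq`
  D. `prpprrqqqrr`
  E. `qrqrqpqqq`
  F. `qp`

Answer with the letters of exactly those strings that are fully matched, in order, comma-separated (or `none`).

B, C, D

A → no match
B → match
C → match
D → match
E → no match
F → no match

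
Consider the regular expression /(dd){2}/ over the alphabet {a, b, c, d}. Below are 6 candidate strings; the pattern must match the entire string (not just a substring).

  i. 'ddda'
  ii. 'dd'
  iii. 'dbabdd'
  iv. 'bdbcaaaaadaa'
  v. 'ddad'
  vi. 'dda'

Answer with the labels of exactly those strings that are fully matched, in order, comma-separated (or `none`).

none

i → no match — must end with 'dd'
ii → no match
iii → no match — must start with 'dd'
iv → no match — must start with 'dd'
v → no match — must end with 'dd'
vi → no match — must end with 'dd'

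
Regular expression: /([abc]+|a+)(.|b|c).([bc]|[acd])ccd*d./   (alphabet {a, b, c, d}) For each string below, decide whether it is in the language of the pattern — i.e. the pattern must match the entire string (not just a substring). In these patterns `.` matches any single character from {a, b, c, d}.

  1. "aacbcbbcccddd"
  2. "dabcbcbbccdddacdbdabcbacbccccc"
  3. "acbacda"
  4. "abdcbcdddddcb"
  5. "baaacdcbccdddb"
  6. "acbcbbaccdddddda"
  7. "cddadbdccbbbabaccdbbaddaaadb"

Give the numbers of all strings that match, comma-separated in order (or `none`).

1 → match
2 → no match
3 → no match
4 → no match
5 → match
6 → match
7 → no match

1, 5, 6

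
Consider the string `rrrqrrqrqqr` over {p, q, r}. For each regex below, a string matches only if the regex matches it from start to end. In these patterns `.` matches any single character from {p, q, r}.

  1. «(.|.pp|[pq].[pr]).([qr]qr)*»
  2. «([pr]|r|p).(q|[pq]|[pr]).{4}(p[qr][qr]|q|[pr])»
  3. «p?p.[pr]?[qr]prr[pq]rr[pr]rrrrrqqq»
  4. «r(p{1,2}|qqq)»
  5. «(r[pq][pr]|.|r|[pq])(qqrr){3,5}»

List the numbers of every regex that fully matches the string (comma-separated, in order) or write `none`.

1

1 → match
2 → no match
3 → no match — must end with `rrrrrqqq`
4 → no match
5 → no match — must end with `qqrr`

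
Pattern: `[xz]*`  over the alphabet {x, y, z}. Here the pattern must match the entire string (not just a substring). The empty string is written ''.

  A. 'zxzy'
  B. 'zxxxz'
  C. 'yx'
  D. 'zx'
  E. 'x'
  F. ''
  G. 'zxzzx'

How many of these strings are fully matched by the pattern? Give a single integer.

5

A. 'zxzy' → no match
B. 'zxxxz' → match
C. 'yx' → no match
D. 'zx' → match
E. 'x' → match
F. '' → match
G. 'zxzzx' → match
Total matched: 5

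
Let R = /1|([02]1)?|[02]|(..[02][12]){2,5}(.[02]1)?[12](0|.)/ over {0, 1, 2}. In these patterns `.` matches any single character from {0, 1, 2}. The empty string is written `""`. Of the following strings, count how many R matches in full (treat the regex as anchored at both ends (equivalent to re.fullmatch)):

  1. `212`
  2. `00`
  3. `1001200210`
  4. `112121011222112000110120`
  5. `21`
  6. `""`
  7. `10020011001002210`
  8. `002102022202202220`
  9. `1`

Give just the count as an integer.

1. `212` → no match
2. `00` → no match
3. `1001200210` → match
4 → no match
5. `21` → match
6. `""` → match
7 → no match
8 → match
9. `1` → match
Total matched: 5

5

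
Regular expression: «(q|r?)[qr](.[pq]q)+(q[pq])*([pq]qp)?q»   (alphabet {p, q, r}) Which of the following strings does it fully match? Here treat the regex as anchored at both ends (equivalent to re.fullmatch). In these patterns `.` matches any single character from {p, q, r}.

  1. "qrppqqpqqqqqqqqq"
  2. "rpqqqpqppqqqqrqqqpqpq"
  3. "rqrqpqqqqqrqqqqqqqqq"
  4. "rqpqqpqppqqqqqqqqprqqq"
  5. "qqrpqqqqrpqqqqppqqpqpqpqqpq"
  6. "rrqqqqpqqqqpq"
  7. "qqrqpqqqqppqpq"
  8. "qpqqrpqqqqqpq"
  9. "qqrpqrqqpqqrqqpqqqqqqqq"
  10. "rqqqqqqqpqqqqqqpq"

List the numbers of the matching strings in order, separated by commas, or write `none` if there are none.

1 → match
2 → match
3 → no match
4 → no match
5 → match
6 → match
7 → no match
8 → match
9 → match
10 → match

1, 2, 5, 6, 8, 9, 10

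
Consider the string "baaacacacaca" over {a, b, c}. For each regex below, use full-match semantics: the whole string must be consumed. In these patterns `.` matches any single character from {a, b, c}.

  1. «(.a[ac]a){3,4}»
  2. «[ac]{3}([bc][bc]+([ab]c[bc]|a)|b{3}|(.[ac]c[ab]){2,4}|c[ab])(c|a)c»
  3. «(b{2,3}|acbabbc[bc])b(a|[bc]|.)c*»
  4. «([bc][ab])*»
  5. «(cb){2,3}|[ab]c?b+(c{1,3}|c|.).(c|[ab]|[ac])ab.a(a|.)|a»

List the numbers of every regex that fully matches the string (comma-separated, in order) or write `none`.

1

1 → match
2 → no match — must end with "c"
3 → no match
4 → no match
5 → no match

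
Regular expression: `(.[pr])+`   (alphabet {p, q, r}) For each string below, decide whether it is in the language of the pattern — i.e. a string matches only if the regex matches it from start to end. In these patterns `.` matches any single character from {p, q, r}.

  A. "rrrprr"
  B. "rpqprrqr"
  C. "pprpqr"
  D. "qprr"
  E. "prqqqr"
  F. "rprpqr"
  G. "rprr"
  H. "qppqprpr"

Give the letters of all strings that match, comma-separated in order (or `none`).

A, B, C, D, F, G

A → match
B → match
C → match
D → match
E → no match
F → match
G → match
H → no match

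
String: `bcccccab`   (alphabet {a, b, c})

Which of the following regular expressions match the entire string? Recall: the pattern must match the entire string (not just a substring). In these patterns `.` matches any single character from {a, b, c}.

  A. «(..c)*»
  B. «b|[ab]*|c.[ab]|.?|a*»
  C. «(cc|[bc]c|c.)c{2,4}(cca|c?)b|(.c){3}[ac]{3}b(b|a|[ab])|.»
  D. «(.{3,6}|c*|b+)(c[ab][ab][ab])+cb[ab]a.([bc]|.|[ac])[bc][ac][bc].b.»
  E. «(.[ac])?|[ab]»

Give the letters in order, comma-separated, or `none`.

A → no match
B → no match
C → match
D → no match
E → no match

C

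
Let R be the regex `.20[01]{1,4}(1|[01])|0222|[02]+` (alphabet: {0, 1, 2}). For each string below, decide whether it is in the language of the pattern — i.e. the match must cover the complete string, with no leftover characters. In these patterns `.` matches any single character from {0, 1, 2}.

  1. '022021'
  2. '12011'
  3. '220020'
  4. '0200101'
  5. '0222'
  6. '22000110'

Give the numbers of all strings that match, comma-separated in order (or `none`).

2, 3, 4, 5, 6

1 → no match
2 → match
3 → match
4 → match
5 → match
6 → match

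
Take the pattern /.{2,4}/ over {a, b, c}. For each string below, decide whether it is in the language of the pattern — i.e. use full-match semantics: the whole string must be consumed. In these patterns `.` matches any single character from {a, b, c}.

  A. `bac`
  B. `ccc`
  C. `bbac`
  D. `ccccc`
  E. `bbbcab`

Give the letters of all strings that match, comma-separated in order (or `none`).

A. `bac` → match
B. `ccc` → match
C. `bbac` → match
D. `ccccc` → no match
E. `bbbcab` → no match

A, B, C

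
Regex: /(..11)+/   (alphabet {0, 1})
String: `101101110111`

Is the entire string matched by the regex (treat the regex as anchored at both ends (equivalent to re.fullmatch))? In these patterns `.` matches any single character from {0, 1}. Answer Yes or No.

Yes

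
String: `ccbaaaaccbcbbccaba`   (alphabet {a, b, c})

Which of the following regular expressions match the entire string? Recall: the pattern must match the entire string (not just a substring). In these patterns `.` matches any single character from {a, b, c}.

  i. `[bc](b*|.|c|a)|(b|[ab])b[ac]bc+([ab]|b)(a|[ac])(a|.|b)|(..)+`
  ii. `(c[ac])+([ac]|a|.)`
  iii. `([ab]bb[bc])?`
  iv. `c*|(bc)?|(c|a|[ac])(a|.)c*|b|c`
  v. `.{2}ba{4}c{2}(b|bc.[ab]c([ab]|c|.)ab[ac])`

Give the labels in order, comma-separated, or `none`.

i → match
ii → no match
iii → no match
iv → no match
v → match

i, v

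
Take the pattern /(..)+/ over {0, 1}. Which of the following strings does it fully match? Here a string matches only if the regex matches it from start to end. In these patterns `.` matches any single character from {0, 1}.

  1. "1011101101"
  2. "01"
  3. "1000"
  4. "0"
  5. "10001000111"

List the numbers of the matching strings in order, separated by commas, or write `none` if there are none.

1, 2, 3

1 → match
2 → match
3 → match
4 → no match
5 → no match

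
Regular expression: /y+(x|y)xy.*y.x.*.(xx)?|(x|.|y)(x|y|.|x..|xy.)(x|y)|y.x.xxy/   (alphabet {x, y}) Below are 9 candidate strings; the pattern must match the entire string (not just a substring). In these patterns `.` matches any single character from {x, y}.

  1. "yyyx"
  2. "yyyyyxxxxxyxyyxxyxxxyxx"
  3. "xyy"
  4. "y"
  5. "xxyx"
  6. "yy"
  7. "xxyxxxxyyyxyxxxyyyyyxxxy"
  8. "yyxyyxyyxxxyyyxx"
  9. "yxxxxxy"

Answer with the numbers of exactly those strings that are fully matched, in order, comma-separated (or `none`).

1 → no match
2 → no match
3 → match
4 → no match
5 → no match
6 → no match
7 → no match
8 → match
9 → match

3, 8, 9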